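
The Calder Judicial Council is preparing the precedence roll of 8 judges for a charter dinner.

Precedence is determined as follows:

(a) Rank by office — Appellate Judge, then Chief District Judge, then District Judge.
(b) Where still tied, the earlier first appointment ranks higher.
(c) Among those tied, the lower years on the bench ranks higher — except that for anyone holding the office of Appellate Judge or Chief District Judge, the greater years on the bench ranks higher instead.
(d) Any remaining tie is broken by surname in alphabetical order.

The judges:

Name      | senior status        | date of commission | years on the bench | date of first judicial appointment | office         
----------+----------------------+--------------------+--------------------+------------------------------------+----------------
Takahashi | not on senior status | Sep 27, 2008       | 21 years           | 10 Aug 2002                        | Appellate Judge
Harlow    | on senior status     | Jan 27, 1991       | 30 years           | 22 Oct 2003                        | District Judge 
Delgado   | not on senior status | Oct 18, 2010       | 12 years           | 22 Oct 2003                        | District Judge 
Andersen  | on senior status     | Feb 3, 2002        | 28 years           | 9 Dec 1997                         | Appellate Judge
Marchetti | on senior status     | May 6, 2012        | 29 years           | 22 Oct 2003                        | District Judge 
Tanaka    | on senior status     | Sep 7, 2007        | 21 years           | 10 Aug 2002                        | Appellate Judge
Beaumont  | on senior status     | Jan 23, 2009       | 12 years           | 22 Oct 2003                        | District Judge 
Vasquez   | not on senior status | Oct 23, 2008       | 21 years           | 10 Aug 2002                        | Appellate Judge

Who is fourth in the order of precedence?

By office: Andersen, Takahashi, Tanaka and Vasquez (Appellate Judge); then Beaumont, Delgado, Marchetti and Harlow (District Judge).
Among Andersen, Takahashi, Tanaka and Vasquez, by date of first judicial appointment (earlier first): Andersen (9 Dec 1997) before Takahashi, Tanaka and Vasquez (10 Aug 2002).
Takahashi, Tanaka and Vasquez all have years on the bench 21 years, so the next rule applies.
Among Takahashi, Tanaka and Vasquez, alphabetically by surname: Takahashi before Tanaka before Vasquez.
Beaumont, Delgado, Marchetti and Harlow all have date of first judicial appointment 22 Oct 2003, so the next rule applies.
Among Beaumont, Delgado, Marchetti and Harlow, by years on the bench (lower first): Beaumont and Delgado (12 years) before Marchetti (29 years) before Harlow (30 years).
Among Beaumont and Delgado, alphabetically by surname: Beaumont before Delgado.
Order: Andersen, Takahashi, Tanaka, Vasquez, Beaumont, Delgado, Marchetti, Harlow.

Vasquez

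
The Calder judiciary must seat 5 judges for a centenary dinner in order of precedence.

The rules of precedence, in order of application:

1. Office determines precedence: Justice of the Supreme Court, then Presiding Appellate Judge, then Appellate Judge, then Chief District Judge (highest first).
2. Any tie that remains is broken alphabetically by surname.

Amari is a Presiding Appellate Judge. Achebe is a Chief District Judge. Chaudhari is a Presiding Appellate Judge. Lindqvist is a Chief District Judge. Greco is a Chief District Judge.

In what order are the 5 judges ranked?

By office: Amari and Chaudhari (Presiding Appellate Judge); then Achebe, Greco and Lindqvist (Chief District Judge).
Among Amari and Chaudhari, alphabetically by surname: Amari before Chaudhari.
Among Achebe, Greco and Lindqvist, alphabetically by surname: Achebe before Greco before Lindqvist.
Full order: Amari, Chaudhari, Achebe, Greco, Lindqvist.

Amari, Chaudhari, Achebe, Greco, Lindqvist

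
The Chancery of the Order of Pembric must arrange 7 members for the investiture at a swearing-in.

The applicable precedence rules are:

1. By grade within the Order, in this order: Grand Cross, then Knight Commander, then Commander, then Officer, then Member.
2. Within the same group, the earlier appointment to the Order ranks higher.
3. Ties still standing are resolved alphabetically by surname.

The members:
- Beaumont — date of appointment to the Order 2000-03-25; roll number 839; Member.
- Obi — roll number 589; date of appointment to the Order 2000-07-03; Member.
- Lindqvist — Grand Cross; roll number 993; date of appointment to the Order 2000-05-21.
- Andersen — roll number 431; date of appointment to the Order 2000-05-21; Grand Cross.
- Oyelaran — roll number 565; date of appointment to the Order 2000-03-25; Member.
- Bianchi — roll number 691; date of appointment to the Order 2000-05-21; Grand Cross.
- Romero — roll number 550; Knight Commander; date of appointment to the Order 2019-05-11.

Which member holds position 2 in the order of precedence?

Bianchi

By grade within the Order: Andersen, Bianchi and Lindqvist (Grand Cross); then Romero (Knight Commander); then Beaumont, Oyelaran and Obi (Member).
Andersen, Bianchi and Lindqvist all have date of appointment to the Order 2000-05-21, so the next rule applies.
Among Andersen, Bianchi and Lindqvist, alphabetically by surname: Andersen before Bianchi before Lindqvist.
Among Beaumont, Oyelaran and Obi, by date of appointment to the Order (earlier first): Beaumont and Oyelaran (2000-03-25) before Obi (2000-07-03).
Among Beaumont and Oyelaran, alphabetically by surname: Beaumont before Oyelaran.
Order: Andersen, Bianchi, Lindqvist, Romero, Beaumont, Oyelaran, Obi.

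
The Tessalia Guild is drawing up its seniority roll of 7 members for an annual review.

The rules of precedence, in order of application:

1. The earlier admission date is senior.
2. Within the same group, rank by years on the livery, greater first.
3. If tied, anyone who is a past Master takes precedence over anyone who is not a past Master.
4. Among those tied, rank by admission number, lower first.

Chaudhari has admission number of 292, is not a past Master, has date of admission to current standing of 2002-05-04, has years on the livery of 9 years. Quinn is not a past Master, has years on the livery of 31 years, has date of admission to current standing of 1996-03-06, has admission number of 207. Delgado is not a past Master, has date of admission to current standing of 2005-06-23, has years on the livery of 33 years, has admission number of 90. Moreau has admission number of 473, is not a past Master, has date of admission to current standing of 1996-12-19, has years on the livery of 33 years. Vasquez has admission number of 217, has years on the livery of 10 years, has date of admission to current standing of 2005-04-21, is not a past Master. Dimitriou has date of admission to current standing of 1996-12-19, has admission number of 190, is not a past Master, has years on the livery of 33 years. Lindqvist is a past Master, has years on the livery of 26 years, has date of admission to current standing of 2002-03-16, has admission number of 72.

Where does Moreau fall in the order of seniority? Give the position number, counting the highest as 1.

3

By date of admission to current standing (earlier first): Quinn (1996-03-06); then Dimitriou and Moreau (both 1996-12-19); then Lindqvist (2002-03-16); then Chaudhari (2002-05-04); then Vasquez (2005-04-21); then Delgado (2005-06-23).
Dimitriou and Moreau both have years on the livery 33 years, so the next rule applies.
Dimitriou and Moreau are each not a past Master, so the next rule applies.
Among Dimitriou and Moreau, by admission number (lower first): Dimitriou (190) before Moreau (473).
Order: Quinn, Dimitriou, Moreau, Lindqvist, Chaudhari, Vasquez, Delgado. So position 3.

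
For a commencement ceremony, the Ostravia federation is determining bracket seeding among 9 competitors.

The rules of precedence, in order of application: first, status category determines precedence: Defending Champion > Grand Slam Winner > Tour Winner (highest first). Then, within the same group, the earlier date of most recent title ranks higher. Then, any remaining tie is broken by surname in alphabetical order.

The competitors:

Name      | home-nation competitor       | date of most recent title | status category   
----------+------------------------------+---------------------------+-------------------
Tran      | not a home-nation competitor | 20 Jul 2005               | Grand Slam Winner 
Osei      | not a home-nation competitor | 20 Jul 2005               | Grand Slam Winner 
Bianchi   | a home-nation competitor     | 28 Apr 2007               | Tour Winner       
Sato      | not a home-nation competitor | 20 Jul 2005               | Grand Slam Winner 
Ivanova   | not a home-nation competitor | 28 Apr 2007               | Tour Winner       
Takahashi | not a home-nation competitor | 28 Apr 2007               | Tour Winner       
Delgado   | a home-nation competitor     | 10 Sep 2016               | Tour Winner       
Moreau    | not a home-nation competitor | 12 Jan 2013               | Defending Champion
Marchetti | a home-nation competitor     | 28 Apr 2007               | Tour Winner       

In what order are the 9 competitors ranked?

By status category: Moreau (Defending Champion); then Osei, Sato and Tran (Grand Slam Winner); then Bianchi, Ivanova, Marchetti, Takahashi and Delgado (Tour Winner).
Osei, Sato and Tran all have date of most recent title 20 Jul 2005, so the next rule applies.
Among Osei, Sato and Tran, alphabetically by surname: Osei before Sato before Tran.
Among Bianchi, Ivanova, Marchetti, Takahashi and Delgado, by date of most recent title (earlier first): Bianchi, Ivanova, Marchetti and Takahashi (28 Apr 2007) before Delgado (10 Sep 2016).
Among Bianchi, Ivanova, Marchetti and Takahashi, alphabetically by surname: Bianchi before Ivanova before Marchetti before Takahashi.
Full order: Moreau, Osei, Sato, Tran, Bianchi, Ivanova, Marchetti, Takahashi, Delgado.

Moreau, Osei, Sato, Tran, Bianchi, Ivanova, Marchetti, Takahashi, Delgado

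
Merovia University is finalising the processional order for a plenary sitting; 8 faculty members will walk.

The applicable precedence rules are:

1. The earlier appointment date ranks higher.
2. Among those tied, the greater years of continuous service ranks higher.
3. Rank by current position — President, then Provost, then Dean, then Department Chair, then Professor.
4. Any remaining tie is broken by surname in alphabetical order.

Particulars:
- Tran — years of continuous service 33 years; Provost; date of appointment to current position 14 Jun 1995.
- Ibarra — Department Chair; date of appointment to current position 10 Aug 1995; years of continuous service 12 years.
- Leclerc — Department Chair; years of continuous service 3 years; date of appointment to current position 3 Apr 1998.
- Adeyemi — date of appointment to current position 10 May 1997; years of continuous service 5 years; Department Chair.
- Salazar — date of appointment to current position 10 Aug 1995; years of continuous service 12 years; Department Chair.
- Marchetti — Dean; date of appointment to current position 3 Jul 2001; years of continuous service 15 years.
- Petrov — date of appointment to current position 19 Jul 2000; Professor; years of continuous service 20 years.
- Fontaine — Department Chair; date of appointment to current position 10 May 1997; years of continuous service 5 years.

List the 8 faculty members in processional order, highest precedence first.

Tran, Ibarra, Salazar, Adeyemi, Fontaine, Leclerc, Petrov, Marchetti

By date of appointment to current position (earlier first): Tran (14 Jun 1995); then Ibarra and Salazar (both 10 Aug 1995); then Adeyemi and Fontaine (both 10 May 1997); then Leclerc (3 Apr 1998); then Petrov (19 Jul 2000); then Marchetti (3 Jul 2001).
Ibarra and Salazar both have years of continuous service 12 years, so the next rule applies.
Ibarra and Salazar are each Department Chair, so the next rule applies.
Among Ibarra and Salazar, alphabetically by surname: Ibarra before Salazar.
Adeyemi and Fontaine both have years of continuous service 5 years, so the next rule applies.
Adeyemi and Fontaine are each Department Chair, so the next rule applies.
Among Adeyemi and Fontaine, alphabetically by surname: Adeyemi before Fontaine.
Full order: Tran, Ibarra, Salazar, Adeyemi, Fontaine, Leclerc, Petrov, Marchetti.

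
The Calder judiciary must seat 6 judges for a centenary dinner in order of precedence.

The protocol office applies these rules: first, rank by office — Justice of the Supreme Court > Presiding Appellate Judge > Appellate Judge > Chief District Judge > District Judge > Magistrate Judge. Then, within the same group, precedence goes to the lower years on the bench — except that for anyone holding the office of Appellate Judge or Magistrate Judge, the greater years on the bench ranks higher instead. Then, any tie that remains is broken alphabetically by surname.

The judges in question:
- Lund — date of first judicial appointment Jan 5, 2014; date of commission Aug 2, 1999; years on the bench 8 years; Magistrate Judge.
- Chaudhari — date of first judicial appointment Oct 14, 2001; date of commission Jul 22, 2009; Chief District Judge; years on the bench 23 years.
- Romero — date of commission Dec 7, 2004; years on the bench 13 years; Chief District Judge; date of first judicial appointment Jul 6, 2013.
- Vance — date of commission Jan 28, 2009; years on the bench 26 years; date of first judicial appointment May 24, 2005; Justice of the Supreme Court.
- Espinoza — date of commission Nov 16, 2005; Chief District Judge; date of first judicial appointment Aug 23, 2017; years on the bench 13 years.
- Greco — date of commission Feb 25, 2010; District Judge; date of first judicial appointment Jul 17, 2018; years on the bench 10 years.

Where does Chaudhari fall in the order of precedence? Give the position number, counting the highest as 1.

By office: Vance (Justice of the Supreme Court); then Espinoza, Romero and Chaudhari (Chief District Judge); then Greco (District Judge); then Lund (Magistrate Judge).
Among Espinoza, Romero and Chaudhari, by years on the bench (lower first): Espinoza and Romero (13 years) before Chaudhari (23 years).
Among Espinoza and Romero, alphabetically by surname: Espinoza before Romero.
Order: Vance, Espinoza, Romero, Chaudhari, Greco, Lund. So position 4.

4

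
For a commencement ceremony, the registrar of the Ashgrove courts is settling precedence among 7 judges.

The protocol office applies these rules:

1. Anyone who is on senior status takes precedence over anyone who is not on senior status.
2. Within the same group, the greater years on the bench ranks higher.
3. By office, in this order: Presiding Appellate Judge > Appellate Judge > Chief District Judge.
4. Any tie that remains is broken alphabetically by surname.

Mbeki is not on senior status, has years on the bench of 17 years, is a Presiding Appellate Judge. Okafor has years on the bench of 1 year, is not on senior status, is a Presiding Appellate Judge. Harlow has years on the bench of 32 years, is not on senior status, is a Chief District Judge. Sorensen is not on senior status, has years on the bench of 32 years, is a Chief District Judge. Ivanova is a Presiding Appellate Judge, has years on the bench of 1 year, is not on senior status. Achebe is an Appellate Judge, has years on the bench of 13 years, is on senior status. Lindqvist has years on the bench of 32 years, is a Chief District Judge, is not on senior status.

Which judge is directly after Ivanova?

Okafor

By the first rule: Achebe (on senior status); then Harlow, Lindqvist, Sorensen, Mbeki, Ivanova and Okafor (each not on senior status).
Among Harlow, Lindqvist, Sorensen, Mbeki, Ivanova and Okafor, by years on the bench (higher first): Harlow, Lindqvist and Sorensen (32 years) before Mbeki (17 years) before Ivanova and Okafor (1 year).
Harlow, Lindqvist and Sorensen are each Chief District Judge, so the next rule applies.
Among Harlow, Lindqvist and Sorensen, alphabetically by surname: Harlow before Lindqvist before Sorensen.
Ivanova and Okafor are each Presiding Appellate Judge, so the next rule applies.
Among Ivanova and Okafor, alphabetically by surname: Ivanova before Okafor.
Order: Achebe, Harlow, Lindqvist, Sorensen, Mbeki, Ivanova, Okafor.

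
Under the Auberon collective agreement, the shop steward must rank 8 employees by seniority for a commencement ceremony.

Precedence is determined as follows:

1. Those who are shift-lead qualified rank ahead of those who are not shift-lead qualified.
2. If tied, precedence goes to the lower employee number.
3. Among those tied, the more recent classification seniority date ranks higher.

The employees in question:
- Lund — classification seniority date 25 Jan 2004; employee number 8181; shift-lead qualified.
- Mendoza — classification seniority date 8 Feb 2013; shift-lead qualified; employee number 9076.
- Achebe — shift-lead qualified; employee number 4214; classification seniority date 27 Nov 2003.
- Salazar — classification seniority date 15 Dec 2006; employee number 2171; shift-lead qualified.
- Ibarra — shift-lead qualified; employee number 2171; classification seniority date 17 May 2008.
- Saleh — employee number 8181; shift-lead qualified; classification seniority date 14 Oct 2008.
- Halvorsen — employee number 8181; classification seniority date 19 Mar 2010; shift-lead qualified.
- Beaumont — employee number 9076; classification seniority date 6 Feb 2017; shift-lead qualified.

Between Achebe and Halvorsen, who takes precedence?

Achebe

By the first rule: Ibarra, Salazar, Achebe, Halvorsen, Saleh, Lund, Beaumont and Mendoza (each shift-lead qualified).
Among Ibarra, Salazar, Achebe, Halvorsen, Saleh, Lund, Beaumont and Mendoza, by employee number (lower first): Ibarra and Salazar (2171) before Achebe (4214) before Halvorsen, Saleh and Lund (8181) before Beaumont and Mendoza (9076).
Among Ibarra and Salazar, by classification seniority date (later first): Ibarra (17 May 2008) before Salazar (15 Dec 2006).
Among Halvorsen, Saleh and Lund, by classification seniority date (later first): Halvorsen (19 Mar 2010) before Saleh (14 Oct 2008) before Lund (25 Jan 2004).
Among Beaumont and Mendoza, by classification seniority date (later first): Beaumont (6 Feb 2017) before Mendoza (8 Feb 2013).
So Achebe takes precedence.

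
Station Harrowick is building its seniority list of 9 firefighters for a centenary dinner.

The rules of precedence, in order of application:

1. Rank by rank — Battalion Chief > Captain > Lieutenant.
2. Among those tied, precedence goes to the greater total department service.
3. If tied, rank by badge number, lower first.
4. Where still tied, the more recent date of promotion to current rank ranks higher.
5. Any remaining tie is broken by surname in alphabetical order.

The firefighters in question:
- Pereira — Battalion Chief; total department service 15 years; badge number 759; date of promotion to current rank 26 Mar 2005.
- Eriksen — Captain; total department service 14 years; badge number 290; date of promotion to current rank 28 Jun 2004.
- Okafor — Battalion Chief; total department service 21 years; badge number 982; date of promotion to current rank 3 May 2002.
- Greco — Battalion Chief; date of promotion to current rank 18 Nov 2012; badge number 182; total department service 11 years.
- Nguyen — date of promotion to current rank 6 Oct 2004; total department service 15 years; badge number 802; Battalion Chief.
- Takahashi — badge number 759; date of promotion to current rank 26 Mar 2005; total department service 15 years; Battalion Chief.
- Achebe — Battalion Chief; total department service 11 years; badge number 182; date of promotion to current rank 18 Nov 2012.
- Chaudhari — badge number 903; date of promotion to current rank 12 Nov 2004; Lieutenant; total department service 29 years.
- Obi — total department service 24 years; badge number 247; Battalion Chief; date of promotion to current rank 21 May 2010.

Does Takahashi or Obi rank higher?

Obi

By rank: Obi, Okafor, Pereira, Takahashi, Nguyen, Achebe and Greco (Battalion Chief); then Eriksen (Captain); then Chaudhari (Lieutenant).
Among Obi, Okafor, Pereira, Takahashi, Nguyen, Achebe and Greco, by total department service (higher first): Obi (24 years) before Okafor (21 years) before Pereira, Takahashi and Nguyen (15 years) before Achebe and Greco (11 years).
Among Pereira, Takahashi and Nguyen, by badge number (lower first): Pereira and Takahashi (759) before Nguyen (802).
Pereira and Takahashi both have date of promotion to current rank 26 Mar 2005, so the next rule applies.
Among Pereira and Takahashi, alphabetically by surname: Pereira before Takahashi.
Achebe and Greco both have badge number 182, so the next rule applies.
Achebe and Greco both have date of promotion to current rank 18 Nov 2012, so the next rule applies.
Among Achebe and Greco, alphabetically by surname: Achebe before Greco.
So Obi takes precedence.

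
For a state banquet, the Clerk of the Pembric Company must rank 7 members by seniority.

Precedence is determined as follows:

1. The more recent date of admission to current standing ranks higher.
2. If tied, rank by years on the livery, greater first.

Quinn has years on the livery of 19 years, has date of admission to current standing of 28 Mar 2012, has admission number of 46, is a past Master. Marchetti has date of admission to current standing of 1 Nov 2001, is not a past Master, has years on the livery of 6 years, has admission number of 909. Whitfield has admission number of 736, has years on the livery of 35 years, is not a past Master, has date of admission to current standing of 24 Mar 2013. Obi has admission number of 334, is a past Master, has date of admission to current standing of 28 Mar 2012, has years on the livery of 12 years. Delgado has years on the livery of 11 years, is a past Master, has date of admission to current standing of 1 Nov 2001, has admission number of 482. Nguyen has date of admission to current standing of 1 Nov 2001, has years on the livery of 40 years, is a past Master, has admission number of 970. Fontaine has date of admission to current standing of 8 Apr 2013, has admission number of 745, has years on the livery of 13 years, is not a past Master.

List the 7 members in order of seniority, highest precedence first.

Fontaine, Whitfield, Quinn, Obi, Nguyen, Delgado, Marchetti

By date of admission to current standing (later first): Fontaine (8 Apr 2013); then Whitfield (24 Mar 2013); then Quinn and Obi (both 28 Mar 2012); then Nguyen, Delgado and Marchetti (each 1 Nov 2001).
Among Quinn and Obi, by years on the livery (higher first): Quinn (19 years) before Obi (12 years).
Among Nguyen, Delgado and Marchetti, by years on the livery (higher first): Nguyen (40 years) before Delgado (11 years) before Marchetti (6 years).
Full order: Fontaine, Whitfield, Quinn, Obi, Nguyen, Delgado, Marchetti.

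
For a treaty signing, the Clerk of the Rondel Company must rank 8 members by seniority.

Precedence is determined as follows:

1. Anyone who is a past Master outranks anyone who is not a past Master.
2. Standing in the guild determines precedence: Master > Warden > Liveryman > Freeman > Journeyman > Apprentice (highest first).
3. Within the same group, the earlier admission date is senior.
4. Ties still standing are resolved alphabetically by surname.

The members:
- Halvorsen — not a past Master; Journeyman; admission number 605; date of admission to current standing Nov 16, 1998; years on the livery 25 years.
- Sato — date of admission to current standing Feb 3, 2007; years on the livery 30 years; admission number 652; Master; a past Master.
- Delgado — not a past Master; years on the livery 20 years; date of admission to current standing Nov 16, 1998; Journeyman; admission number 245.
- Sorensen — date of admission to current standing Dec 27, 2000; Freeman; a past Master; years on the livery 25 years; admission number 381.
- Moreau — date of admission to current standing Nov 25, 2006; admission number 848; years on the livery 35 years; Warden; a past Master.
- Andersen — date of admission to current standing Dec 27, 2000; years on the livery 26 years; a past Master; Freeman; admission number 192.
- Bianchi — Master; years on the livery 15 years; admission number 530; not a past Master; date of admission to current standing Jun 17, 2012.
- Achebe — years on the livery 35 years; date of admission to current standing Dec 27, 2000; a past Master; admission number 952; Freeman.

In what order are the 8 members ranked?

Sato, Moreau, Achebe, Andersen, Sorensen, Bianchi, Delgado, Halvorsen

By the first rule: Sato, Moreau, Achebe, Andersen and Sorensen (each a past Master); then Bianchi, Delgado and Halvorsen (each not a past Master).
Among Sato, Moreau, Achebe, Andersen and Sorensen, by standing in the guild: Sato (Master) before Moreau (Warden) before Achebe, Andersen and Sorensen (Freeman).
Achebe, Andersen and Sorensen all have date of admission to current standing Dec 27, 2000, so the next rule applies.
Among Achebe, Andersen and Sorensen, alphabetically by surname: Achebe before Andersen before Sorensen.
Among Bianchi, Delgado and Halvorsen, by standing in the guild: Bianchi (Master) before Delgado and Halvorsen (Journeyman).
Delgado and Halvorsen both have date of admission to current standing Nov 16, 1998, so the next rule applies.
Among Delgado and Halvorsen, alphabetically by surname: Delgado before Halvorsen.
Full order: Sato, Moreau, Achebe, Andersen, Sorensen, Bianchi, Delgado, Halvorsen.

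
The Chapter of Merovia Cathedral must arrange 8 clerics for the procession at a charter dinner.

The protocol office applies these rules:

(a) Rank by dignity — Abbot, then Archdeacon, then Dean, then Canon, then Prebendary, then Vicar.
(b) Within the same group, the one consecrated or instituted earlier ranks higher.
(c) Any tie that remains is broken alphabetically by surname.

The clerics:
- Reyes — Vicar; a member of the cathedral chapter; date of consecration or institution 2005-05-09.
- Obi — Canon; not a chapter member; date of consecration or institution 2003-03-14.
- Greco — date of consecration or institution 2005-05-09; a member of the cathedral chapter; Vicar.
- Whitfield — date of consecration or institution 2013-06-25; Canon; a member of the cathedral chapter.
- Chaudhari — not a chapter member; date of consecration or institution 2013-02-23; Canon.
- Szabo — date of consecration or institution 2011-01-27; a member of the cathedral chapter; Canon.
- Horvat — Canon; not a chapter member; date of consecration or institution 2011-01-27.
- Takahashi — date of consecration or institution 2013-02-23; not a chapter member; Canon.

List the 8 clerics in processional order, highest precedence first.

By dignity: Obi, Horvat, Szabo, Chaudhari, Takahashi and Whitfield (Canon); then Greco and Reyes (Vicar).
Among Obi, Horvat, Szabo, Chaudhari, Takahashi and Whitfield, by date of consecration or institution (earlier first): Obi (2003-03-14) before Horvat and Szabo (2011-01-27) before Chaudhari and Takahashi (2013-02-23) before Whitfield (2013-06-25).
Among Horvat and Szabo, alphabetically by surname: Horvat before Szabo.
Among Chaudhari and Takahashi, alphabetically by surname: Chaudhari before Takahashi.
Greco and Reyes both have date of consecration or institution 2005-05-09, so the next rule applies.
Among Greco and Reyes, alphabetically by surname: Greco before Reyes.
Full order: Obi, Horvat, Szabo, Chaudhari, Takahashi, Whitfield, Greco, Reyes.

Obi, Horvat, Szabo, Chaudhari, Takahashi, Whitfield, Greco, Reyes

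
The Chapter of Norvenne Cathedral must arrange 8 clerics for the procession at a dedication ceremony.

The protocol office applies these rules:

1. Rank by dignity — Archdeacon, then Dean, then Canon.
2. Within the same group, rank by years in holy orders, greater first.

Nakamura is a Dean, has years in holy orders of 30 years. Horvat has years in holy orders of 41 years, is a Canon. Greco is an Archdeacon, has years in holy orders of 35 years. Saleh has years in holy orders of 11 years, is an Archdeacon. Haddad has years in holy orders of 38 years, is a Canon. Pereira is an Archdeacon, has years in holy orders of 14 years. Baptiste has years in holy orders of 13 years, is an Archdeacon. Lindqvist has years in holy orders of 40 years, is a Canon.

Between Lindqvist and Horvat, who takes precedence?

Horvat

By dignity: Greco, Pereira, Baptiste and Saleh (Archdeacon); then Nakamura (Dean); then Horvat, Lindqvist and Haddad (Canon).
Among Greco, Pereira, Baptiste and Saleh, by years in holy orders (higher first): Greco (35 years) before Pereira (14 years) before Baptiste (13 years) before Saleh (11 years).
Among Horvat, Lindqvist and Haddad, by years in holy orders (higher first): Horvat (41 years) before Lindqvist (40 years) before Haddad (38 years).
So Horvat takes precedence.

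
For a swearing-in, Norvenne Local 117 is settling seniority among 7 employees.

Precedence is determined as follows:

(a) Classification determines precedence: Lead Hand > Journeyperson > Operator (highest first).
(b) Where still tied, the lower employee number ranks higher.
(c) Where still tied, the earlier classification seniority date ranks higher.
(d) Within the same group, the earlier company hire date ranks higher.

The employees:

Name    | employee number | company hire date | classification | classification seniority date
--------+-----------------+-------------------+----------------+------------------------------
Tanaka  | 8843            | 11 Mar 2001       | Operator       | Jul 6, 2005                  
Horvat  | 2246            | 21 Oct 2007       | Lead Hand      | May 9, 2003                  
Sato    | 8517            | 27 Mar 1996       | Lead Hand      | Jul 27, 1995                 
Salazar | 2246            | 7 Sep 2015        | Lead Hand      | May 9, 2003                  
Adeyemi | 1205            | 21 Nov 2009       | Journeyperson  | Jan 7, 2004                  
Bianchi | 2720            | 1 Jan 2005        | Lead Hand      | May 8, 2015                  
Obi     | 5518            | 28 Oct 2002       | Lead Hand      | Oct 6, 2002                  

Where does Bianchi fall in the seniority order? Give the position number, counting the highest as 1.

By classification: Horvat, Salazar, Bianchi, Obi and Sato (Lead Hand); then Adeyemi (Journeyperson); then Tanaka (Operator).
Among Horvat, Salazar, Bianchi, Obi and Sato, by employee number (lower first): Horvat and Salazar (2246) before Bianchi (2720) before Obi (5518) before Sato (8517).
Horvat and Salazar both have classification seniority date May 9, 2003, so the next rule applies.
Among Horvat and Salazar, by company hire date (earlier first): Horvat (21 Oct 2007) before Salazar (7 Sep 2015).
Order: Horvat, Salazar, Bianchi, Obi, Sato, Adeyemi, Tanaka. So position 3.

3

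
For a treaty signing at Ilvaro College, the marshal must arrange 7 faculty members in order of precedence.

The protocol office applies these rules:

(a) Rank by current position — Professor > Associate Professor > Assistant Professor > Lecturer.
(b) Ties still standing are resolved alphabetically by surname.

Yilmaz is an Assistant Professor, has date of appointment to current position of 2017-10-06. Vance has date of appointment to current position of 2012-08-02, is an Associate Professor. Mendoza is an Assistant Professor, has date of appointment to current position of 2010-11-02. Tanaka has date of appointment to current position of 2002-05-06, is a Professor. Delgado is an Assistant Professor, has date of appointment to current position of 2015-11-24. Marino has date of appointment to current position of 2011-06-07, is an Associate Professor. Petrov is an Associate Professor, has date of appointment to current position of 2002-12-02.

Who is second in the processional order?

By current position: Tanaka (Professor); then Marino, Petrov and Vance (Associate Professor); then Delgado, Mendoza and Yilmaz (Assistant Professor).
Among Marino, Petrov and Vance, alphabetically by surname: Marino before Petrov before Vance.
Among Delgado, Mendoza and Yilmaz, alphabetically by surname: Delgado before Mendoza before Yilmaz.
Order: Tanaka, Marino, Petrov, Vance, Delgado, Mendoza, Yilmaz.

Marino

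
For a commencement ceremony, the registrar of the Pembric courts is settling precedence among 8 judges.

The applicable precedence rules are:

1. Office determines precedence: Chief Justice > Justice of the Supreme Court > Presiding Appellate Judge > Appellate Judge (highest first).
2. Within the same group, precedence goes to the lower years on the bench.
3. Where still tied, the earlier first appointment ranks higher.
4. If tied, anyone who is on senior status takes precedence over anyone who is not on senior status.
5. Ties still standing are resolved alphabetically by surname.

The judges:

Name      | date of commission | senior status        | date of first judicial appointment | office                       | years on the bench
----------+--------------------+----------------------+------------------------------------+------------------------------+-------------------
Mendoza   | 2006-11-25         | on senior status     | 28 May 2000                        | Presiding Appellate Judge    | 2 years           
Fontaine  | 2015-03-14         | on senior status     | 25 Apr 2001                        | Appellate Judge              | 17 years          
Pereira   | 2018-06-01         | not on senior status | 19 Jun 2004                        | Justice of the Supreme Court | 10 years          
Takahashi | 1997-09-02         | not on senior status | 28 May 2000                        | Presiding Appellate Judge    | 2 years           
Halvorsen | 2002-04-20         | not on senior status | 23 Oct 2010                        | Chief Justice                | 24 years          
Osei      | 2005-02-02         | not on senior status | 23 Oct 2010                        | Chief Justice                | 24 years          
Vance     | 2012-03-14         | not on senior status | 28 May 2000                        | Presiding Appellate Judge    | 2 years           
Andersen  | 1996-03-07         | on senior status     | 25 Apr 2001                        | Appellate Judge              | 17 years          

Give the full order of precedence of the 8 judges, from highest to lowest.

By office: Halvorsen and Osei (Chief Justice); then Pereira (Justice of the Supreme Court); then Mendoza, Takahashi and Vance (Presiding Appellate Judge); then Andersen and Fontaine (Appellate Judge).
Halvorsen and Osei both have years on the bench 24 years, so the next rule applies.
Halvorsen and Osei both have date of first judicial appointment 23 Oct 2010, so the next rule applies.
Halvorsen and Osei are each not on senior status, so the next rule applies.
Among Halvorsen and Osei, alphabetically by surname: Halvorsen before Osei.
Mendoza, Takahashi and Vance all have years on the bench 2 years, so the next rule applies.
Mendoza, Takahashi and Vance all have date of first judicial appointment 28 May 2000, so the next rule applies.
Among Mendoza, Takahashi and Vance, on senior status before not on senior status: Mendoza (on senior status) before Takahashi and Vance (not on senior status).
Among Takahashi and Vance, alphabetically by surname: Takahashi before Vance.
Andersen and Fontaine both have years on the bench 17 years, so the next rule applies.
Andersen and Fontaine both have date of first judicial appointment 25 Apr 2001, so the next rule applies.
Andersen and Fontaine are each on senior status, so the next rule applies.
Among Andersen and Fontaine, alphabetically by surname: Andersen before Fontaine.
Full order: Halvorsen, Osei, Pereira, Mendoza, Takahashi, Vance, Andersen, Fontaine.

Halvorsen, Osei, Pereira, Mendoza, Takahashi, Vance, Andersen, Fontaine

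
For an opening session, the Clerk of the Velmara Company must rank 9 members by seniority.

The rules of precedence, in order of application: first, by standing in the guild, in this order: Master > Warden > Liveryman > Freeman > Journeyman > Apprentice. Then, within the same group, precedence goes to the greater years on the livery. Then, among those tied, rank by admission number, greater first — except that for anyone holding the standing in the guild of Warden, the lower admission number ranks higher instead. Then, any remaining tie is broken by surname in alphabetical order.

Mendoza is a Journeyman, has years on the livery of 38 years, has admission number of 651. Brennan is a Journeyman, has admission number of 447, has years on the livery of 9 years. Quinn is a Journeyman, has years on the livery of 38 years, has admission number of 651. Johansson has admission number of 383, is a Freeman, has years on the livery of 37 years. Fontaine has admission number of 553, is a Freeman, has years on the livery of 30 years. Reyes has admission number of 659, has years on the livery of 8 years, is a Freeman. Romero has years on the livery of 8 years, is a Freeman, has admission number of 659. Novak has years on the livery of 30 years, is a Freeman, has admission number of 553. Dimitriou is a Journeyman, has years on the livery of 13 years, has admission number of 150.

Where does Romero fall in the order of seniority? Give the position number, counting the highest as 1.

5

By standing in the guild: Johansson, Fontaine, Novak, Reyes and Romero (Freeman); then Mendoza, Quinn, Dimitriou and Brennan (Journeyman).
Among Johansson, Fontaine, Novak, Reyes and Romero, by years on the livery (higher first): Johansson (37 years) before Fontaine and Novak (30 years) before Reyes and Romero (8 years).
Fontaine and Novak both have admission number 553, so the next rule applies.
Among Fontaine and Novak, alphabetically by surname: Fontaine before Novak.
Reyes and Romero both have admission number 659, so the next rule applies.
Among Reyes and Romero, alphabetically by surname: Reyes before Romero.
Among Mendoza, Quinn, Dimitriou and Brennan, by years on the livery (higher first): Mendoza and Quinn (38 years) before Dimitriou (13 years) before Brennan (9 years).
Mendoza and Quinn both have admission number 651, so the next rule applies.
Among Mendoza and Quinn, alphabetically by surname: Mendoza before Quinn.
Order: Johansson, Fontaine, Novak, Reyes, Romero, Mendoza, Quinn, Dimitriou, Brennan. So position 5.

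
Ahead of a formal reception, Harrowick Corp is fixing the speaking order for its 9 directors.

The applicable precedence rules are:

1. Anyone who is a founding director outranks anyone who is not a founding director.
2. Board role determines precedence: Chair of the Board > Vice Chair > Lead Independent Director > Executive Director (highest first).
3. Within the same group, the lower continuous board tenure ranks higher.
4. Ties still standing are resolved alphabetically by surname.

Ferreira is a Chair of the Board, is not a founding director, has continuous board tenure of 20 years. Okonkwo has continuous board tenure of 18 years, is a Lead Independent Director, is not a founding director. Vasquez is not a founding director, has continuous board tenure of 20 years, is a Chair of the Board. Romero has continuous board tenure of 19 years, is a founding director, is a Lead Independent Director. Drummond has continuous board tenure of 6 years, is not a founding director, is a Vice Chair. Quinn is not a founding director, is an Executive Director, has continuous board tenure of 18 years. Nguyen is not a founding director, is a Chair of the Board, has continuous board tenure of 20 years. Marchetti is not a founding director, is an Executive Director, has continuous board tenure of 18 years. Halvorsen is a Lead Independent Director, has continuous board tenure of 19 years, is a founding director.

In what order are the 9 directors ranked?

By the first rule: Halvorsen and Romero (both a founding director); then Ferreira, Nguyen, Vasquez, Drummond, Okonkwo, Marchetti and Quinn (each not a founding director).
Halvorsen and Romero are each Lead Independent Director, so the next rule applies.
Halvorsen and Romero both have continuous board tenure 19 years, so the next rule applies.
Among Halvorsen and Romero, alphabetically by surname: Halvorsen before Romero.
Among Ferreira, Nguyen, Vasquez, Drummond, Okonkwo, Marchetti and Quinn, by board role: Ferreira, Nguyen and Vasquez (Chair of the Board) before Drummond (Vice Chair) before Okonkwo (Lead Independent Director) before Marchetti and Quinn (Executive Director).
Ferreira, Nguyen and Vasquez all have continuous board tenure 20 years, so the next rule applies.
Among Ferreira, Nguyen and Vasquez, alphabetically by surname: Ferreira before Nguyen before Vasquez.
Marchetti and Quinn both have continuous board tenure 18 years, so the next rule applies.
Among Marchetti and Quinn, alphabetically by surname: Marchetti before Quinn.
Full order: Halvorsen, Romero, Ferreira, Nguyen, Vasquez, Drummond, Okonkwo, Marchetti, Quinn.

Halvorsen, Romero, Ferreira, Nguyen, Vasquez, Drummond, Okonkwo, Marchetti, Quinn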